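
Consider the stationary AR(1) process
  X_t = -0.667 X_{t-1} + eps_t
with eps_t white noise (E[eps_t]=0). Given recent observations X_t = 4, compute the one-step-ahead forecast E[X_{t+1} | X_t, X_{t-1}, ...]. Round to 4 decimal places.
E[X_{t+1} \mid \mathcal F_t] = -2.6680

For an AR(p) model X_t = c + sum_i phi_i X_{t-i} + eps_t, the
one-step-ahead conditional mean is
  E[X_{t+1} | X_t, ...] = c + sum_i phi_i X_{t+1-i}.
Substitute known values:
  E[X_{t+1} | ...] = (-0.667) * (4)
                   = -2.6680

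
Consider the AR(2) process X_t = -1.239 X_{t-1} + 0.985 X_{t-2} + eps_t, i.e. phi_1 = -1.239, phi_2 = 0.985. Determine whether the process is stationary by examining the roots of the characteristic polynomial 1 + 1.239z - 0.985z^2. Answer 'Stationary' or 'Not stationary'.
\text{Not stationary}

The AR(p) characteristic polynomial is P(z) = 1 + 1.239z - 0.985z^2.
Stationarity requires all roots to lie outside the unit circle, i.e. |z| > 1 for every root.
Set 1 + (1.239) z + (-0.985) z^2 = 0, i.e. a z^2 + b z + c = 0 with a = -0.985, b = 1.239, c = 1.
Discriminant D = b^2 - 4ac = (1.239)^2 - 4*(-0.985)*1 = 1.535121 - (-3.94) = 5.475121.
D >= 0, so the roots are real: z = (-b +/- sqrt(D)) / (2a) = (-1.239 +/- 2.339898) / (-1.97).
  z_1 = (-1.239 + 2.339898) / (-1.97) = -0.5588,   |z_1| = 0.5588.
  z_2 = (-1.239 - 2.339898) / (-1.97) = 1.8167,   |z_2| = 1.8167.
Moduli of all roots: 0.5588, 1.8167.
All moduli strictly greater than 1? No.
Verdict: Not stationary.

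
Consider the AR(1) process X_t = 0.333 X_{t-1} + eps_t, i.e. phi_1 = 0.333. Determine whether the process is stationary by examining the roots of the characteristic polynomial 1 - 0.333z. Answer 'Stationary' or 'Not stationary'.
\text{Stationary}

The AR(p) characteristic polynomial is P(z) = 1 - 0.333z.
Stationarity requires all roots to lie outside the unit circle, i.e. |z| > 1 for every root.
This is linear in z: 1 + (-0.333) z = 0  =>  z = -1/(-0.333) = 3.003003,  |z| = 3.003003.
Moduli of all roots: 3.0030.
All moduli strictly greater than 1? Yes.
Verdict: Stationary.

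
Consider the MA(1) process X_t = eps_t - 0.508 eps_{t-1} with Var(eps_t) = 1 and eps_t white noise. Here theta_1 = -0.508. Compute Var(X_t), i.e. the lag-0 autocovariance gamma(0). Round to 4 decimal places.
\gamma(0) = 1.2581

For an MA(q) process X_t = eps_t + sum_i theta_i eps_{t-i} with
Var(eps_t) = sigma^2, the variance is
  gamma(0) = sigma^2 * (1 + sum_i theta_i^2).
  sum_i theta_i^2 = (-0.508)^2 = 0.258064.
  gamma(0) = 1 * (1 + 0.258064) = 1 * 1.258064 = 1.258064, which rounds to 1.2581.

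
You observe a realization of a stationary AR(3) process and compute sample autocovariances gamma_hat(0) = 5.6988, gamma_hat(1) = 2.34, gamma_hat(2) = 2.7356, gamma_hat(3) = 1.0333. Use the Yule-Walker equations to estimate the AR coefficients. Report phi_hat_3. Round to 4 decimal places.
\hat\phi_{3} = -0.1340

The Yule-Walker equations for an AR(p) process read, in matrix form,
  Gamma_p phi = r_p,   with   (Gamma_p)_{ij} = gamma(|i - j|),
                       (r_p)_i = gamma(i),   i,j = 1..p.
Substitute the sample gammas (Toeplitz matrix and right-hand side of size 3):
  Gamma_p = [[5.6988, 2.34, 2.7356], [2.34, 5.6988, 2.34], [2.7356, 2.34, 5.6988]]
  r_p     = [2.34, 2.7356, 1.0333]
Written out (R1..R3):
  (R1) 5.6988 phi_1 + 2.34 phi_2 + 2.7356 phi_3 = 2.34
  (R2) 2.34 phi_1 + 5.6988 phi_2 + 2.34 phi_3 = 2.7356
  (R3) 2.7356 phi_1 + 2.34 phi_2 + 5.6988 phi_3 = 1.0333
Gaussian elimination:
  R2 <- R2 - (2.34/5.6988) R1 = R2 - (0.410613) R1:  4.737966 phi_2 + 1.216728 phi_3 = 1.774766
  R3 <- R3 - (2.7356/5.6988) R1 = R3 - (0.480031) R1:  1.216728 phi_2 + 4.385628 phi_3 = -0.089972
  R3 <- R3 - (1.216728/4.737966) R2 = R3 - (0.256804) R2:  4.073167 phi_3 = -0.545739
Back-substitution:
  phi_hat_3 = -0.545739 / 4.073167 = -0.133984
  phi_hat_2 = (1.774766 - (1.216728)(-0.133984)) / 4.737966 = 0.408992
  phi_hat_1 = (2.34 - (2.34)(0.408992) - (2.7356)(-0.133984)) / 5.6988 = 0.306992
So phi_hat = [0.3070, 0.4090, -0.1340].
Therefore phi_hat_3 = -0.1340.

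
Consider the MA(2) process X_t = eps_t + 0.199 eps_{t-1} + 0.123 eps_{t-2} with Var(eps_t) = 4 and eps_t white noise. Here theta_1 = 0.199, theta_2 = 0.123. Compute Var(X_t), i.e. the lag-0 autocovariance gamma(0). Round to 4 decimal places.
\gamma(0) = 4.2189

For an MA(q) process X_t = eps_t + sum_i theta_i eps_{t-i} with
Var(eps_t) = sigma^2, the variance is
  gamma(0) = sigma^2 * (1 + sum_i theta_i^2).
  sum_i theta_i^2 = (0.199)^2 + (0.123)^2 = 0.039601 + 0.015129 = 0.05473.
  gamma(0) = 4 * (1 + 0.05473) = 4 * 1.05473 = 4.21892, which rounds to 4.2189.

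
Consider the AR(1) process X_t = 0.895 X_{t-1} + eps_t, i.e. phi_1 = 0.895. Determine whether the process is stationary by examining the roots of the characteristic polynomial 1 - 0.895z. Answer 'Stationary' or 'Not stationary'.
\text{Stationary}

The AR(p) characteristic polynomial is P(z) = 1 - 0.895z.
Stationarity requires all roots to lie outside the unit circle, i.e. |z| > 1 for every root.
This is linear in z: 1 + (-0.895) z = 0  =>  z = -1/(-0.895) = 1.117318,  |z| = 1.117318.
Moduli of all roots: 1.1173.
All moduli strictly greater than 1? Yes.
Verdict: Stationary.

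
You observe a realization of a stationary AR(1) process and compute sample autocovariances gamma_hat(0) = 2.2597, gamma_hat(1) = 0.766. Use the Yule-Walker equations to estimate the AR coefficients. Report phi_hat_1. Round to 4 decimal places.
\hat\phi_{1} = 0.3390

The Yule-Walker equations for an AR(p) process read, in matrix form,
  Gamma_p phi = r_p,   with   (Gamma_p)_{ij} = gamma(|i - j|),
                       (r_p)_i = gamma(i),   i,j = 1..p.
Substitute the sample gammas (Toeplitz matrix and right-hand side of size 1):
  Gamma_p = [[2.2597]]
  r_p     = [0.766]
With p = 1 this is the single equation gamma(0) phi_1 = gamma(1):
  phi_hat_1 = gamma(1) / gamma(0) = 0.766 / 2.2597 = 0.3390.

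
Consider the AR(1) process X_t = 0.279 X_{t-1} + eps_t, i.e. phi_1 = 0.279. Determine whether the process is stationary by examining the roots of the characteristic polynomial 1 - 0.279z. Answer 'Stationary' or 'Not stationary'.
\text{Stationary}

The AR(p) characteristic polynomial is P(z) = 1 - 0.279z.
Stationarity requires all roots to lie outside the unit circle, i.e. |z| > 1 for every root.
This is linear in z: 1 + (-0.279) z = 0  =>  z = -1/(-0.279) = 3.584229,  |z| = 3.584229.
Moduli of all roots: 3.5842.
All moduli strictly greater than 1? Yes.
Verdict: Stationary.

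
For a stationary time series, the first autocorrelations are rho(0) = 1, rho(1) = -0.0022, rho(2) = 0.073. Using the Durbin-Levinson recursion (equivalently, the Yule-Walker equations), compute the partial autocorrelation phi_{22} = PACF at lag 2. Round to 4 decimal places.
\phi_{22} = 0.0730

The PACF at lag k is phi_{kk}, the last component of the solution
to the Yule-Walker system G_k phi = r_k where
  (G_k)_{ij} = rho(|i - j|), (r_k)_i = rho(i), i,j = 1..k.
Equivalently, Durbin-Levinson gives phi_{kk} iteratively:
  phi_{11} = rho(1)
  phi_{kk} = [rho(k) - sum_{j=1..k-1} phi_{k-1,j} rho(k-j)]
            / [1 - sum_{j=1..k-1} phi_{k-1,j} rho(j)],
  phi_{k,j} = phi_{k-1,j} - phi_{kk} phi_{k-1,k-j},  j = 1..k-1.
Step k = 1:
  phi_11 = rho(1) = -0.0022.
Step k = 2:
  phi_22 = [rho(2) - phi_11 rho(1)] / [1 - phi_11 rho(1)] = [0.073 - (-0.0022)(-0.0022)] / [1 - (-0.0022)(-0.0022)]
         = 0.07299516 / 0.99999516 = 0.073.
Therefore phi_{22} = 0.0730.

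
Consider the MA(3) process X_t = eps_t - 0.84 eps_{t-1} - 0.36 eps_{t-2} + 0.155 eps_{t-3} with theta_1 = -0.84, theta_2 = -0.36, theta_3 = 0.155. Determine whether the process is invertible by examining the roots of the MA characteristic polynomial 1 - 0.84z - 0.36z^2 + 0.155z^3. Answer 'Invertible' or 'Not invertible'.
\text{Not invertible}

The MA(q) characteristic polynomial is P(z) = 1 - 0.84z - 0.36z^2 + 0.155z^3.
Invertibility requires all roots to lie outside the unit circle, i.e. |z| > 1 for every root.
Degree 3: look for a simple real root z0 first, then factor out (1 - z/z0) and solve the remaining quadratic.
Testing z0 = -2: P(-2) = 1 + (-0.84)(-2) + (-0.36)(-2)^2 + (0.155)(-2)^3
  = 1 + (1.68) + (-1.44) + (-1.24) = 0.  So z_0 = -2 is a root, |z_0| = 2.
Divide out the factor (1 + 0.5 z) = (1 - z/z0) (since 1/z0 = -0.5):
  P(z) = (1 + 0.5 z)(1 + (-1.34) z + (0.31) z^2)
  [check: z-coef -1.34 - (-0.5) = -0.84; z^2-coef 0.31 - (-0.5)(-1.34) = -0.36; z^3-coef -(-0.5)(0.31) = 0.155.]
Remaining roots from the quadratic factor 1 + (-1.34) z + (0.31) z^2:
  Set 1 + (-1.34) z + (0.31) z^2 = 0, i.e. a z^2 + b z + c = 0 with a = 0.31, b = -1.34, c = 1.
  Discriminant D = b^2 - 4ac = (-1.34)^2 - 4*(0.31)*1 = 1.7956 - (1.24) = 0.5556.
  D >= 0, so the roots are real: z = (-b +/- sqrt(D)) / (2a) = (1.34 +/- 0.745386) / (0.62).
    z_1 = (1.34 + 0.745386) / (0.62) = 3.3635,   |z_1| = 3.3635.
    z_2 = (1.34 - 0.745386) / (0.62) = 0.9591,   |z_2| = 0.9591.
Moduli of all roots: 2.0000, 3.3635, 0.9591.
All moduli strictly greater than 1? No.
Verdict: Not invertible.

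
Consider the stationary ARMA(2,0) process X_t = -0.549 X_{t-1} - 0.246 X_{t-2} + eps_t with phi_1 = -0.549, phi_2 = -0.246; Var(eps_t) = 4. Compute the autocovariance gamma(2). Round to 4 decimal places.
\gamma(2) = -0.0217

Multiply the model equation by X_{t-k} and take expectations. With theta_0 = psi_0 = 1 and psi_j the MA(infinity) weights, this gives
  gamma(k) - sum_i phi_i gamma(k-i) = c_k,
  c_k = sigma^2 * sum_{j=k..q} theta_j psi_{j-k}   (c_k = 0 for k > q),
using gamma(-m) = gamma(m).
Pure AR (q = 0): c_0 = sigma^2 = 4, c_k = 0 for k >= 1.
Equations for k = 0, 1, 2 (AR order 2, c_2 = 0):
  (E0) gamma(0) = phi_1 gamma(1) + phi_2 gamma(2) + c_0
  (E1) gamma(1) = phi_1 gamma(0) + phi_2 gamma(1) + c_1
  (E2) gamma(2) = phi_1 gamma(1) + phi_2 gamma(0)
From (E1): gamma(1) = A gamma(0) + B with
  A = phi_1 / (1 - phi_2) = -0.549 / 1.246 = -0.44061,   B = c_1 / (1 - phi_2) = 0 / 1.246 = 0.
Insert (E2) into (E0): gamma(0) (1 - phi_2^2) = phi_1 (1 + phi_2) gamma(1) + c_0.
  phi_1 (1 + phi_2) = (-0.549)(0.754) = -0.413946,   1 - phi_2^2 = 0.939484.
Replace gamma(1) by A gamma(0) + B and collect gamma(0):
  gamma(0) [0.939484 - (-0.413946)(-0.44061)] = c_0 = 4
  gamma(0) * 0.757095 = 4
  gamma(0) = 4 / 0.757095 = 5.283351.
  gamma(1) = A gamma(0) = (-0.44061)(5.283351) = -2.327897.
  gamma(2) = phi_1 gamma(1) + phi_2 gamma(0) = (-0.549)(-2.327897) + (-0.246)(5.283351) = -0.021689.
Therefore gamma(2) = -0.0217 (to 4 decimal places).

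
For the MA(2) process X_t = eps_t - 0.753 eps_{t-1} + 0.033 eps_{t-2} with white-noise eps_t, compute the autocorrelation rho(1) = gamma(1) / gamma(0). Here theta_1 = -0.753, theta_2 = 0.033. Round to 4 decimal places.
\rho(1) = -0.4960

For an MA(q) process with theta_0 = 1, the autocovariance is
  gamma(k) = sigma^2 * sum_{i=0..q-k} theta_i * theta_{i+k},
and rho(k) = gamma(k) / gamma(0). Sigma^2 cancels.
  numerator   = (1)*(-0.753) + (-0.753)*(0.033) = -0.777849.
  denominator = (1)^2 + (-0.753)^2 + (0.033)^2 = 1.568098.
  rho(1) = -0.777849 / 1.568098 = -0.4960.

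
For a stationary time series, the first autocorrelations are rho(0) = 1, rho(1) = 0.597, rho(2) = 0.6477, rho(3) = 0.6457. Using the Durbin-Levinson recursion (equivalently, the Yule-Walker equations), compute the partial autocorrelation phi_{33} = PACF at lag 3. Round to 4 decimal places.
\phi_{33} = 0.3201

The PACF at lag k is phi_{kk}, the last component of the solution
to the Yule-Walker system G_k phi = r_k where
  (G_k)_{ij} = rho(|i - j|), (r_k)_i = rho(i), i,j = 1..k.
Equivalently, Durbin-Levinson gives phi_{kk} iteratively:
  phi_{11} = rho(1)
  phi_{kk} = [rho(k) - sum_{j=1..k-1} phi_{k-1,j} rho(k-j)]
            / [1 - sum_{j=1..k-1} phi_{k-1,j} rho(j)],
  phi_{k,j} = phi_{k-1,j} - phi_{kk} phi_{k-1,k-j},  j = 1..k-1.
Step k = 1:
  phi_11 = rho(1) = 0.597.
Step k = 2:
  phi_22 = [rho(2) - phi_11 rho(1)] / [1 - phi_11 rho(1)] = [0.6477 - (0.597)(0.597)] / [1 - (0.597)(0.597)]
         = 0.291291 / 0.643591 = 0.452603.
  Update: phi_21 = phi_11 - phi_22 phi_11 = 0.597 - (0.452603)(0.597) = 0.326796.
Step k = 3:
  phi_33 = [rho(3) - phi_21 rho(2) - phi_22 rho(1)] / [1 - phi_21 rho(1) - phi_22 rho(2)]
    numerator   = 0.6457 - (0.326796)(0.6477) - (0.452603)(0.597) = 0.16383031
    denominator = 1 - (0.326796)(0.597) - (0.452603)(0.6477) = 0.51175192
  phi_33 = 0.16383031 / 0.51175192 = 0.3201.
Therefore phi_{33} = 0.3201.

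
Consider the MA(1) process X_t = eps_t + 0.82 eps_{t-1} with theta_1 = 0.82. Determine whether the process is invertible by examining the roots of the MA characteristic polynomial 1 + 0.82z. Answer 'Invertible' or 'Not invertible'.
\text{Invertible}

The MA(q) characteristic polynomial is P(z) = 1 + 0.82z.
Invertibility requires all roots to lie outside the unit circle, i.e. |z| > 1 for every root.
This is linear in z: 1 + (0.82) z = 0  =>  z = -1/(0.82) = -1.219512,  |z| = 1.219512.
Moduli of all roots: 1.2195.
All moduli strictly greater than 1? Yes.
Verdict: Invertible.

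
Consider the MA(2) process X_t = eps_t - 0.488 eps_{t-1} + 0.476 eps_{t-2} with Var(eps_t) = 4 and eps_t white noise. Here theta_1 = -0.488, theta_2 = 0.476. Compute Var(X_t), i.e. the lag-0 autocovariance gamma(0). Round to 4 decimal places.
\gamma(0) = 5.8589

For an MA(q) process X_t = eps_t + sum_i theta_i eps_{t-i} with
Var(eps_t) = sigma^2, the variance is
  gamma(0) = sigma^2 * (1 + sum_i theta_i^2).
  sum_i theta_i^2 = (-0.488)^2 + (0.476)^2 = 0.238144 + 0.226576 = 0.46472.
  gamma(0) = 4 * (1 + 0.46472) = 4 * 1.46472 = 5.85888, which rounds to 5.8589.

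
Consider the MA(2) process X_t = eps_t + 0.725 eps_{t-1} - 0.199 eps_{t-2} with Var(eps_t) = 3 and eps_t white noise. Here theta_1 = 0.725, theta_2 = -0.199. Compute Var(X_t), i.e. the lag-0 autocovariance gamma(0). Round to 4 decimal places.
\gamma(0) = 4.6957

For an MA(q) process X_t = eps_t + sum_i theta_i eps_{t-i} with
Var(eps_t) = sigma^2, the variance is
  gamma(0) = sigma^2 * (1 + sum_i theta_i^2).
  sum_i theta_i^2 = (0.725)^2 + (-0.199)^2 = 0.525625 + 0.039601 = 0.565226.
  gamma(0) = 3 * (1 + 0.565226) = 3 * 1.565226 = 4.695678, which rounds to 4.6957.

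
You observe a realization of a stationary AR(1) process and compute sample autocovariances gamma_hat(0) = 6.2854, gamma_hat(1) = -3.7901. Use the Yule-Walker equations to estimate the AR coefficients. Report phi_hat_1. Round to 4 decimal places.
\hat\phi_{1} = -0.6030

The Yule-Walker equations for an AR(p) process read, in matrix form,
  Gamma_p phi = r_p,   with   (Gamma_p)_{ij} = gamma(|i - j|),
                       (r_p)_i = gamma(i),   i,j = 1..p.
Substitute the sample gammas (Toeplitz matrix and right-hand side of size 1):
  Gamma_p = [[6.2854]]
  r_p     = [-3.7901]
With p = 1 this is the single equation gamma(0) phi_1 = gamma(1):
  phi_hat_1 = gamma(1) / gamma(0) = -3.7901 / 6.2854 = -0.6030.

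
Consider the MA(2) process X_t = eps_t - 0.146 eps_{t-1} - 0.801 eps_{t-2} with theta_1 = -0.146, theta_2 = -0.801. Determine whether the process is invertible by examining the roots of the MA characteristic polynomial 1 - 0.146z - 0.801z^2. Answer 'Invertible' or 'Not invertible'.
\text{Invertible}

The MA(q) characteristic polynomial is P(z) = 1 - 0.146z - 0.801z^2.
Invertibility requires all roots to lie outside the unit circle, i.e. |z| > 1 for every root.
Set 1 + (-0.146) z + (-0.801) z^2 = 0, i.e. a z^2 + b z + c = 0 with a = -0.801, b = -0.146, c = 1.
Discriminant D = b^2 - 4ac = (-0.146)^2 - 4*(-0.801)*1 = 0.021316 - (-3.204) = 3.225316.
D >= 0, so the roots are real: z = (-b +/- sqrt(D)) / (2a) = (0.146 +/- 1.795916) / (-1.602).
  z_1 = (0.146 + 1.795916) / (-1.602) = -1.2122,   |z_1| = 1.2122.
  z_2 = (0.146 - 1.795916) / (-1.602) = 1.0299,   |z_2| = 1.0299.
Moduli of all roots: 1.2122, 1.0299.
All moduli strictly greater than 1? Yes.
Verdict: Invertible.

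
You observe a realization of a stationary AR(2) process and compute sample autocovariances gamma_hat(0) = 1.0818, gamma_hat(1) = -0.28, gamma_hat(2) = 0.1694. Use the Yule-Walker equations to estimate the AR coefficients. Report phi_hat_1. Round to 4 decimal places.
\hat\phi_{1} = -0.2340

The Yule-Walker equations for an AR(p) process read, in matrix form,
  Gamma_p phi = r_p,   with   (Gamma_p)_{ij} = gamma(|i - j|),
                       (r_p)_i = gamma(i),   i,j = 1..p.
Substitute the sample gammas (Toeplitz matrix and right-hand side of size 2):
  Gamma_p = [[1.0818, -0.28], [-0.28, 1.0818]]
  r_p     = [-0.28, 0.1694]
Written out:
  1.0818 phi_1 - 0.28 phi_2 = -0.28
  -0.28 phi_1 + 1.0818 phi_2 = 0.1694
Solve by Cramer's rule:
  det = gamma(0)^2 - gamma(1)^2 = (1.0818)^2 - (-0.28)^2 = 1.17029124 - 0.0784 = 1.09189124
  phi_hat_1 = [gamma(1) gamma(0) - gamma(1) gamma(2)] / det = [(-0.28)(1.0818) - (-0.28)(0.1694)] / 1.09189124 = -0.255472 / 1.09189124 = -0.234
  phi_hat_2 = [gamma(0) gamma(2) - gamma(1)^2] / det = [(1.0818)(0.1694) - (-0.28)^2] / 1.09189124 = 0.10485692 / 1.09189124 = 0.096
So phi_hat = [-0.2340, 0.0960].
Therefore phi_hat_1 = -0.2340.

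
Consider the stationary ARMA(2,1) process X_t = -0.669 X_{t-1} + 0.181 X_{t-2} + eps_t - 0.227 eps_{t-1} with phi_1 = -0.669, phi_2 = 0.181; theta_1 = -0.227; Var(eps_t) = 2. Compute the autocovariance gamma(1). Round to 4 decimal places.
\gamma(1) = -7.7742

Multiply the model equation by X_{t-k} and take expectations. With theta_0 = psi_0 = 1 and psi_j the MA(infinity) weights, this gives
  gamma(k) - sum_i phi_i gamma(k-i) = c_k,
  c_k = sigma^2 * sum_{j=k..q} theta_j psi_{j-k}   (c_k = 0 for k > q),
using gamma(-m) = gamma(m).
psi-weights needed (psi_j = theta_j + sum_i phi_i psi_{j-i}):
  psi_1 = theta_1 + phi_1 = -0.227 + (-0.669) = -0.896
Right-hand sides:
  c_0 = sigma^2 (1 + theta_1 psi_1) = 2 * (1 + (-0.227)(-0.896)) = 2 * 1.203392 = 2.406784
  c_1 = sigma^2 theta_1 = 2 * (-0.227) = -0.454
  c_2 = 0
Equations for k = 0, 1, 2 (AR order 2, c_2 = 0):
  (E0) gamma(0) = phi_1 gamma(1) + phi_2 gamma(2) + c_0
  (E1) gamma(1) = phi_1 gamma(0) + phi_2 gamma(1) + c_1
  (E2) gamma(2) = phi_1 gamma(1) + phi_2 gamma(0)
From (E1): gamma(1) = A gamma(0) + B with
  A = phi_1 / (1 - phi_2) = -0.669 / 0.819 = -0.81685,   B = c_1 / (1 - phi_2) = -0.454 / 0.819 = -0.554335.
Insert (E2) into (E0): gamma(0) (1 - phi_2^2) = phi_1 (1 + phi_2) gamma(1) + c_0.
  phi_1 (1 + phi_2) = (-0.669)(1.181) = -0.790089,   1 - phi_2^2 = 0.967239.
Replace gamma(1) by A gamma(0) + B and collect gamma(0):
  gamma(0) [0.967239 - (-0.790089)(-0.81685)] = (-0.790089)(-0.554335) + 2.406784
  gamma(0) * 0.321855 = 2.844758
  gamma(0) = 2.844758 / 0.321855 = 8.838633.
  gamma(1) = A gamma(0) + B = (-0.81685)(8.838633) + (-0.554335) = -7.77417.
Therefore gamma(1) = -7.7742 (to 4 decimal places).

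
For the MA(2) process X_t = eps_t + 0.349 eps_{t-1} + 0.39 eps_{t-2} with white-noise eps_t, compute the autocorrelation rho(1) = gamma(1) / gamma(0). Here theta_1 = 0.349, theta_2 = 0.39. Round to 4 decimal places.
\rho(1) = 0.3808

For an MA(q) process with theta_0 = 1, the autocovariance is
  gamma(k) = sigma^2 * sum_{i=0..q-k} theta_i * theta_{i+k},
and rho(k) = gamma(k) / gamma(0). Sigma^2 cancels.
  numerator   = (1)*(0.349) + (0.349)*(0.39) = 0.48511.
  denominator = (1)^2 + (0.349)^2 + (0.39)^2 = 1.273901.
  rho(1) = 0.48511 / 1.273901 = 0.3808.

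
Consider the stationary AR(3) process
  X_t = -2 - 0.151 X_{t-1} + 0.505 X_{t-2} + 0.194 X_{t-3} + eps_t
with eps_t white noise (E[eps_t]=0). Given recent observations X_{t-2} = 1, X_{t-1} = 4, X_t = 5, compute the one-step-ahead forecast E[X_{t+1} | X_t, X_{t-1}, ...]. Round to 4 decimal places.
E[X_{t+1} \mid \mathcal F_t] = -0.5410

For an AR(p) model X_t = c + sum_i phi_i X_{t-i} + eps_t, the
one-step-ahead conditional mean is
  E[X_{t+1} | X_t, ...] = c + sum_i phi_i X_{t+1-i}.
Substitute known values:
  E[X_{t+1} | ...] = -2 + (-0.151) * (5) + (0.505) * (4) + (0.194) * (1)
                   = -0.5410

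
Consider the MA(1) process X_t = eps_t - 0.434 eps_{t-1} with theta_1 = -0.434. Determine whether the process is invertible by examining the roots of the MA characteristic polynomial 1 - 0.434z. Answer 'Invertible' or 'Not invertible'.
\text{Invertible}

The MA(q) characteristic polynomial is P(z) = 1 - 0.434z.
Invertibility requires all roots to lie outside the unit circle, i.e. |z| > 1 for every root.
This is linear in z: 1 + (-0.434) z = 0  =>  z = -1/(-0.434) = 2.304147,  |z| = 2.304147.
Moduli of all roots: 2.3041.
All moduli strictly greater than 1? Yes.
Verdict: Invertible.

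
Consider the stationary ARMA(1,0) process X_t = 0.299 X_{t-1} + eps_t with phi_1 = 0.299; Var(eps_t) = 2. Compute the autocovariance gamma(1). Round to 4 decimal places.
\gamma(1) = 0.6567

Multiply the model equation by X_{t-k} and take expectations. With theta_0 = psi_0 = 1 and psi_j the MA(infinity) weights, this gives
  gamma(k) - sum_i phi_i gamma(k-i) = c_k,
  c_k = sigma^2 * sum_{j=k..q} theta_j psi_{j-k}   (c_k = 0 for k > q),
using gamma(-m) = gamma(m).
Pure AR (q = 0): c_0 = sigma^2 = 2, c_k = 0 for k >= 1.
Equations for k = 0 and k = 1 (AR order 1):
  gamma(0) = phi_1 gamma(1) + c_0
  gamma(1) = phi_1 gamma(0) + c_1
Substituting the second into the first: gamma(0) (1 - phi_1^2) = c_0 + phi_1 c_1, so
  gamma(0) = c_0 / (1 - phi_1^2) = 2 / (1 - (0.299)^2) = 2 / 0.910599 = 2.196356.
  gamma(1) = phi_1 gamma(0) = (0.299)(2.196356) = 0.656711.
Therefore gamma(1) = 0.6567 (to 4 decimal places).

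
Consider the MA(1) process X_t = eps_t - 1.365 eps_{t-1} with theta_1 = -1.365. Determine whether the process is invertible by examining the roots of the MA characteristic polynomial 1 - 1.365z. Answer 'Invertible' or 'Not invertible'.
\text{Not invertible}

The MA(q) characteristic polynomial is P(z) = 1 - 1.365z.
Invertibility requires all roots to lie outside the unit circle, i.e. |z| > 1 for every root.
This is linear in z: 1 + (-1.365) z = 0  =>  z = -1/(-1.365) = 0.732601,  |z| = 0.732601.
Moduli of all roots: 0.7326.
All moduli strictly greater than 1? No.
Verdict: Not invertible.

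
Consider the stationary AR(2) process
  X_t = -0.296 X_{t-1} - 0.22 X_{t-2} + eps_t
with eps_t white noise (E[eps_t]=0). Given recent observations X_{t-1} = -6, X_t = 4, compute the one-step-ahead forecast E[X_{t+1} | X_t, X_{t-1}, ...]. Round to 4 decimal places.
E[X_{t+1} \mid \mathcal F_t] = 0.1360

For an AR(p) model X_t = c + sum_i phi_i X_{t-i} + eps_t, the
one-step-ahead conditional mean is
  E[X_{t+1} | X_t, ...] = c + sum_i phi_i X_{t+1-i}.
Substitute known values:
  E[X_{t+1} | ...] = (-0.296) * (4) + (-0.22) * (-6)
                   = 0.1360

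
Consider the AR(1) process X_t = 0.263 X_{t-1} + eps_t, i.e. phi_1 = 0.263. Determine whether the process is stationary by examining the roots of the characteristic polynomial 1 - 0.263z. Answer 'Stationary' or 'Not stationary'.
\text{Stationary}

The AR(p) characteristic polynomial is P(z) = 1 - 0.263z.
Stationarity requires all roots to lie outside the unit circle, i.e. |z| > 1 for every root.
This is linear in z: 1 + (-0.263) z = 0  =>  z = -1/(-0.263) = 3.802281,  |z| = 3.802281.
Moduli of all roots: 3.8023.
All moduli strictly greater than 1? Yes.
Verdict: Stationary.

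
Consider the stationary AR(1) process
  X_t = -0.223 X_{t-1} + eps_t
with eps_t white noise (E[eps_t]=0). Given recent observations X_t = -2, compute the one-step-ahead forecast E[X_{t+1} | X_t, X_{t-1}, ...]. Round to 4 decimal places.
E[X_{t+1} \mid \mathcal F_t] = 0.4460

For an AR(p) model X_t = c + sum_i phi_i X_{t-i} + eps_t, the
one-step-ahead conditional mean is
  E[X_{t+1} | X_t, ...] = c + sum_i phi_i X_{t+1-i}.
Substitute known values:
  E[X_{t+1} | ...] = (-0.223) * (-2)
                   = 0.4460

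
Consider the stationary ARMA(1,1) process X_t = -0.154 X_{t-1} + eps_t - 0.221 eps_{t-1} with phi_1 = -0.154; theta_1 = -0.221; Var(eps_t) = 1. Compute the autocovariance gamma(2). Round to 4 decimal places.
\gamma(2) = 0.0612

Multiply the model equation by X_{t-k} and take expectations. With theta_0 = psi_0 = 1 and psi_j the MA(infinity) weights, this gives
  gamma(k) - sum_i phi_i gamma(k-i) = c_k,
  c_k = sigma^2 * sum_{j=k..q} theta_j psi_{j-k}   (c_k = 0 for k > q),
using gamma(-m) = gamma(m).
psi-weights needed (psi_j = theta_j + sum_i phi_i psi_{j-i}):
  psi_1 = theta_1 + phi_1 = -0.221 + (-0.154) = -0.375
Right-hand sides:
  c_0 = sigma^2 (1 + theta_1 psi_1) = 1 * (1 + (-0.221)(-0.375)) = 1 * 1.082875 = 1.082875
  c_1 = sigma^2 theta_1 = 1 * (-0.221) = -0.221
  c_2 = 0
Equations for k = 0 and k = 1 (AR order 1):
  gamma(0) = phi_1 gamma(1) + c_0
  gamma(1) = phi_1 gamma(0) + c_1
Substituting the second into the first: gamma(0) (1 - phi_1^2) = c_0 + phi_1 c_1, so
  gamma(0) = (c_0 + phi_1 c_1) / (1 - phi_1^2) = (1.082875 + (-0.154)(-0.221)) / (1 - (-0.154)^2) = 1.116909 / 0.976284 = 1.144041.
  gamma(1) = phi_1 gamma(0) + c_1 = (-0.154)(1.144041) + (-0.221) = -0.397182.
For k = 2 (> q): gamma(2) = phi_1 gamma(1) = (-0.154)(-0.397182) = 0.061166.
Therefore gamma(2) = 0.0612 (to 4 decimal places).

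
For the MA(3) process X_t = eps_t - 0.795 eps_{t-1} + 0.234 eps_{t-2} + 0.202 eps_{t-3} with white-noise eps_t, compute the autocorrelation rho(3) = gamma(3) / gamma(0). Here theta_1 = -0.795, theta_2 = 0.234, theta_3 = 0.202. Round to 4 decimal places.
\rho(3) = 0.1169

For an MA(q) process with theta_0 = 1, the autocovariance is
  gamma(k) = sigma^2 * sum_{i=0..q-k} theta_i * theta_{i+k},
and rho(k) = gamma(k) / gamma(0). Sigma^2 cancels.
  numerator   = (1)*(0.202) = 0.202.
  denominator = (1)^2 + (-0.795)^2 + (0.234)^2 + (0.202)^2 = 1.727585.
  rho(3) = 0.202 / 1.727585 = 0.1169.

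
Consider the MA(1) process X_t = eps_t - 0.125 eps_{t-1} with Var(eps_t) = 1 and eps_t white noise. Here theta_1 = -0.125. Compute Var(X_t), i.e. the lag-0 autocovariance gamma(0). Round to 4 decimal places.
\gamma(0) = 1.0156

For an MA(q) process X_t = eps_t + sum_i theta_i eps_{t-i} with
Var(eps_t) = sigma^2, the variance is
  gamma(0) = sigma^2 * (1 + sum_i theta_i^2).
  sum_i theta_i^2 = (-0.125)^2 = 0.015625.
  gamma(0) = 1 * (1 + 0.015625) = 1 * 1.015625 = 1.015625, which rounds to 1.0156.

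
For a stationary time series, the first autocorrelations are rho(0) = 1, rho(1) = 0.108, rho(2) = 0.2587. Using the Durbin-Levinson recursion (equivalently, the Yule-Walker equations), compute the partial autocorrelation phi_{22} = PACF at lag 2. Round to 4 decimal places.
\phi_{22} = 0.2500

The PACF at lag k is phi_{kk}, the last component of the solution
to the Yule-Walker system G_k phi = r_k where
  (G_k)_{ij} = rho(|i - j|), (r_k)_i = rho(i), i,j = 1..k.
Equivalently, Durbin-Levinson gives phi_{kk} iteratively:
  phi_{11} = rho(1)
  phi_{kk} = [rho(k) - sum_{j=1..k-1} phi_{k-1,j} rho(k-j)]
            / [1 - sum_{j=1..k-1} phi_{k-1,j} rho(j)],
  phi_{k,j} = phi_{k-1,j} - phi_{kk} phi_{k-1,k-j},  j = 1..k-1.
Step k = 1:
  phi_11 = rho(1) = 0.108.
Step k = 2:
  phi_22 = [rho(2) - phi_11 rho(1)] / [1 - phi_11 rho(1)] = [0.2587 - (0.108)(0.108)] / [1 - (0.108)(0.108)]
         = 0.247036 / 0.988336 = 0.25.
Therefore phi_{22} = 0.2500.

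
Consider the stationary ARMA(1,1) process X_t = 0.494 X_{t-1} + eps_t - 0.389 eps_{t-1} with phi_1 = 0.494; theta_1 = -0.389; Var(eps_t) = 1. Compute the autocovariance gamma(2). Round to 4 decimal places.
\gamma(2) = 0.0554

Multiply the model equation by X_{t-k} and take expectations. With theta_0 = psi_0 = 1 and psi_j the MA(infinity) weights, this gives
  gamma(k) - sum_i phi_i gamma(k-i) = c_k,
  c_k = sigma^2 * sum_{j=k..q} theta_j psi_{j-k}   (c_k = 0 for k > q),
using gamma(-m) = gamma(m).
psi-weights needed (psi_j = theta_j + sum_i phi_i psi_{j-i}):
  psi_1 = theta_1 + phi_1 = -0.389 + (0.494) = 0.105
Right-hand sides:
  c_0 = sigma^2 (1 + theta_1 psi_1) = 1 * (1 + (-0.389)(0.105)) = 1 * 0.959155 = 0.959155
  c_1 = sigma^2 theta_1 = 1 * (-0.389) = -0.389
  c_2 = 0
Equations for k = 0 and k = 1 (AR order 1):
  gamma(0) = phi_1 gamma(1) + c_0
  gamma(1) = phi_1 gamma(0) + c_1
Substituting the second into the first: gamma(0) (1 - phi_1^2) = c_0 + phi_1 c_1, so
  gamma(0) = (c_0 + phi_1 c_1) / (1 - phi_1^2) = (0.959155 + (0.494)(-0.389)) / (1 - (0.494)^2) = 0.766989 / 0.755964 = 1.014584.
  gamma(1) = phi_1 gamma(0) + c_1 = (0.494)(1.014584) + (-0.389) = 0.112205.
For k = 2 (> q): gamma(2) = phi_1 gamma(1) = (0.494)(0.112205) = 0.055429.
Therefore gamma(2) = 0.0554 (to 4 decimal places).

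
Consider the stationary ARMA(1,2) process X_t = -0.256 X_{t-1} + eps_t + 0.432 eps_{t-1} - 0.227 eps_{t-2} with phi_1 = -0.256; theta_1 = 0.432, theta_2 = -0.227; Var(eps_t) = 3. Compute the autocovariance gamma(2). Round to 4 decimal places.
\gamma(2) = -0.7638

Multiply the model equation by X_{t-k} and take expectations. With theta_0 = psi_0 = 1 and psi_j the MA(infinity) weights, this gives
  gamma(k) - sum_i phi_i gamma(k-i) = c_k,
  c_k = sigma^2 * sum_{j=k..q} theta_j psi_{j-k}   (c_k = 0 for k > q),
using gamma(-m) = gamma(m).
psi-weights needed (psi_j = theta_j + sum_i phi_i psi_{j-i}):
  psi_1 = theta_1 + phi_1 = 0.432 + (-0.256) = 0.176
  psi_2 = theta_2 + phi_1 psi_1 = -0.227 + (-0.256)(0.176) = -0.272056
Right-hand sides:
  c_0 = sigma^2 (1 + theta_1 psi_1 + theta_2 psi_2) = 3 * (1 + (0.432)(0.176) + (-0.227)(-0.272056)) = 3 * 1.137789 = 3.413366
  c_1 = sigma^2 (theta_1 + theta_2 psi_1) = 3 * (0.432 + (-0.227)(0.176)) = 1.176144
  c_2 = sigma^2 theta_2 = 3 * (-0.227) = -0.681
Equations for k = 0 and k = 1 (AR order 1):
  gamma(0) = phi_1 gamma(1) + c_0
  gamma(1) = phi_1 gamma(0) + c_1
Substituting the second into the first: gamma(0) (1 - phi_1^2) = c_0 + phi_1 c_1, so
  gamma(0) = (c_0 + phi_1 c_1) / (1 - phi_1^2) = (3.413366 + (-0.256)(1.176144)) / (1 - (-0.256)^2) = 3.112273 / 0.934464 = 3.330544.
  gamma(1) = phi_1 gamma(0) + c_1 = (-0.256)(3.330544) + (1.176144) = 0.323525.
For k = 2: gamma(2) = phi_1 gamma(1) + c_2
  = (-0.256)(0.323525) + (-0.681) = -0.763822.
Therefore gamma(2) = -0.7638 (to 4 decimal places).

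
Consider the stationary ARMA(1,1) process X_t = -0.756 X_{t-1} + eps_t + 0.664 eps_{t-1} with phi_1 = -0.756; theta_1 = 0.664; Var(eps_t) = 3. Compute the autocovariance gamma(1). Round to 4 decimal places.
\gamma(1) = -0.3208

Multiply the model equation by X_{t-k} and take expectations. With theta_0 = psi_0 = 1 and psi_j the MA(infinity) weights, this gives
  gamma(k) - sum_i phi_i gamma(k-i) = c_k,
  c_k = sigma^2 * sum_{j=k..q} theta_j psi_{j-k}   (c_k = 0 for k > q),
using gamma(-m) = gamma(m).
psi-weights needed (psi_j = theta_j + sum_i phi_i psi_{j-i}):
  psi_1 = theta_1 + phi_1 = 0.664 + (-0.756) = -0.092
Right-hand sides:
  c_0 = sigma^2 (1 + theta_1 psi_1) = 3 * (1 + (0.664)(-0.092)) = 3 * 0.938912 = 2.816736
  c_1 = sigma^2 theta_1 = 3 * (0.664) = 1.992
  c_2 = 0
Equations for k = 0 and k = 1 (AR order 1):
  gamma(0) = phi_1 gamma(1) + c_0
  gamma(1) = phi_1 gamma(0) + c_1
Substituting the second into the first: gamma(0) (1 - phi_1^2) = c_0 + phi_1 c_1, so
  gamma(0) = (c_0 + phi_1 c_1) / (1 - phi_1^2) = (2.816736 + (-0.756)(1.992)) / (1 - (-0.756)^2) = 1.310784 / 0.428464 = 3.059263.
  gamma(1) = phi_1 gamma(0) + c_1 = (-0.756)(3.059263) + (1.992) = -0.320803.
Therefore gamma(1) = -0.3208 (to 4 decimal places).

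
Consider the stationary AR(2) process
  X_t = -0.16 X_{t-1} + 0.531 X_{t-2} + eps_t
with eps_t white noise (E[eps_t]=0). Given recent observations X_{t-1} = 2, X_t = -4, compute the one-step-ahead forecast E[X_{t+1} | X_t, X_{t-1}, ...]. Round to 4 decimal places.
E[X_{t+1} \mid \mathcal F_t] = 1.7020

For an AR(p) model X_t = c + sum_i phi_i X_{t-i} + eps_t, the
one-step-ahead conditional mean is
  E[X_{t+1} | X_t, ...] = c + sum_i phi_i X_{t+1-i}.
Substitute known values:
  E[X_{t+1} | ...] = (-0.16) * (-4) + (0.531) * (2)
                   = 1.7020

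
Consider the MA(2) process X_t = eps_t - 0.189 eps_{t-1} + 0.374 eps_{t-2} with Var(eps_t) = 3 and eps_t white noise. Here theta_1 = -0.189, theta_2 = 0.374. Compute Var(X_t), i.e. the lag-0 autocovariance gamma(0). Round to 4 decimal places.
\gamma(0) = 3.5268

For an MA(q) process X_t = eps_t + sum_i theta_i eps_{t-i} with
Var(eps_t) = sigma^2, the variance is
  gamma(0) = sigma^2 * (1 + sum_i theta_i^2).
  sum_i theta_i^2 = (-0.189)^2 + (0.374)^2 = 0.035721 + 0.139876 = 0.175597.
  gamma(0) = 3 * (1 + 0.175597) = 3 * 1.175597 = 3.526791, which rounds to 3.5268.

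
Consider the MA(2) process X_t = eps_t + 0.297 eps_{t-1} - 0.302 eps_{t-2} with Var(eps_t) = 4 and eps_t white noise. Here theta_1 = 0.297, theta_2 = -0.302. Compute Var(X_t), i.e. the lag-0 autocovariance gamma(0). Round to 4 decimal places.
\gamma(0) = 4.7177

For an MA(q) process X_t = eps_t + sum_i theta_i eps_{t-i} with
Var(eps_t) = sigma^2, the variance is
  gamma(0) = sigma^2 * (1 + sum_i theta_i^2).
  sum_i theta_i^2 = (0.297)^2 + (-0.302)^2 = 0.088209 + 0.091204 = 0.179413.
  gamma(0) = 4 * (1 + 0.179413) = 4 * 1.179413 = 4.717652, which rounds to 4.7177.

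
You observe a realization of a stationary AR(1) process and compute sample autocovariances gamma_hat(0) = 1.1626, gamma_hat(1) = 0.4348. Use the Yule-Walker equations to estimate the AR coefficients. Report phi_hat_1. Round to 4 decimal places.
\hat\phi_{1} = 0.3740

The Yule-Walker equations for an AR(p) process read, in matrix form,
  Gamma_p phi = r_p,   with   (Gamma_p)_{ij} = gamma(|i - j|),
                       (r_p)_i = gamma(i),   i,j = 1..p.
Substitute the sample gammas (Toeplitz matrix and right-hand side of size 1):
  Gamma_p = [[1.1626]]
  r_p     = [0.4348]
With p = 1 this is the single equation gamma(0) phi_1 = gamma(1):
  phi_hat_1 = gamma(1) / gamma(0) = 0.4348 / 1.1626 = 0.3740.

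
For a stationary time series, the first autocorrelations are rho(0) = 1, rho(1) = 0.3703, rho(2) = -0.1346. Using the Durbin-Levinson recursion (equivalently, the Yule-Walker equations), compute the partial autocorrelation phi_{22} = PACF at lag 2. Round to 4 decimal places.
\phi_{22} = -0.3149

The PACF at lag k is phi_{kk}, the last component of the solution
to the Yule-Walker system G_k phi = r_k where
  (G_k)_{ij} = rho(|i - j|), (r_k)_i = rho(i), i,j = 1..k.
Equivalently, Durbin-Levinson gives phi_{kk} iteratively:
  phi_{11} = rho(1)
  phi_{kk} = [rho(k) - sum_{j=1..k-1} phi_{k-1,j} rho(k-j)]
            / [1 - sum_{j=1..k-1} phi_{k-1,j} rho(j)],
  phi_{k,j} = phi_{k-1,j} - phi_{kk} phi_{k-1,k-j},  j = 1..k-1.
Step k = 1:
  phi_11 = rho(1) = 0.3703.
Step k = 2:
  phi_22 = [rho(2) - phi_11 rho(1)] / [1 - phi_11 rho(1)] = [-0.1346 - (0.3703)(0.3703)] / [1 - (0.3703)(0.3703)]
         = -0.27172209 / 0.86287791 = -0.3149.
Therefore phi_{22} = -0.3149.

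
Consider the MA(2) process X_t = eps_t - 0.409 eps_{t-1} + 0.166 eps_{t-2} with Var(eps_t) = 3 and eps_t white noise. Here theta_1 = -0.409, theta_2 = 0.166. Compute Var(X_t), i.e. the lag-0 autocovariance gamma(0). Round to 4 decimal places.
\gamma(0) = 3.5845

For an MA(q) process X_t = eps_t + sum_i theta_i eps_{t-i} with
Var(eps_t) = sigma^2, the variance is
  gamma(0) = sigma^2 * (1 + sum_i theta_i^2).
  sum_i theta_i^2 = (-0.409)^2 + (0.166)^2 = 0.167281 + 0.027556 = 0.194837.
  gamma(0) = 3 * (1 + 0.194837) = 3 * 1.194837 = 3.584511, which rounds to 3.5845.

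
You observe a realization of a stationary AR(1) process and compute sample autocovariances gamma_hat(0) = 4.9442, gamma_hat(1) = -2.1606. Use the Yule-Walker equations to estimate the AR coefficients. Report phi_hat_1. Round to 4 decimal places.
\hat\phi_{1} = -0.4370

The Yule-Walker equations for an AR(p) process read, in matrix form,
  Gamma_p phi = r_p,   with   (Gamma_p)_{ij} = gamma(|i - j|),
                       (r_p)_i = gamma(i),   i,j = 1..p.
Substitute the sample gammas (Toeplitz matrix and right-hand side of size 1):
  Gamma_p = [[4.9442]]
  r_p     = [-2.1606]
With p = 1 this is the single equation gamma(0) phi_1 = gamma(1):
  phi_hat_1 = gamma(1) / gamma(0) = -2.1606 / 4.9442 = -0.4370.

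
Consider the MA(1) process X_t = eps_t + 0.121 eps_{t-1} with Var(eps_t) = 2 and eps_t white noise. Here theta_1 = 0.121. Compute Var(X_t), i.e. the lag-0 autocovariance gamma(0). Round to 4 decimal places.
\gamma(0) = 2.0293

For an MA(q) process X_t = eps_t + sum_i theta_i eps_{t-i} with
Var(eps_t) = sigma^2, the variance is
  gamma(0) = sigma^2 * (1 + sum_i theta_i^2).
  sum_i theta_i^2 = (0.121)^2 = 0.014641.
  gamma(0) = 2 * (1 + 0.014641) = 2 * 1.014641 = 2.029282, which rounds to 2.0293.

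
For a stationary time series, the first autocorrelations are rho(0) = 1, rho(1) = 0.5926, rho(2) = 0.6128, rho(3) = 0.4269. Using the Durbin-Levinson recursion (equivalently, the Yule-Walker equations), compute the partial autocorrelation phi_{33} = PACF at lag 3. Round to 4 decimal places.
\phi_{33} = -0.0529

The PACF at lag k is phi_{kk}, the last component of the solution
to the Yule-Walker system G_k phi = r_k where
  (G_k)_{ij} = rho(|i - j|), (r_k)_i = rho(i), i,j = 1..k.
Equivalently, Durbin-Levinson gives phi_{kk} iteratively:
  phi_{11} = rho(1)
  phi_{kk} = [rho(k) - sum_{j=1..k-1} phi_{k-1,j} rho(k-j)]
            / [1 - sum_{j=1..k-1} phi_{k-1,j} rho(j)],
  phi_{k,j} = phi_{k-1,j} - phi_{kk} phi_{k-1,k-j},  j = 1..k-1.
Step k = 1:
  phi_11 = rho(1) = 0.5926.
Step k = 2:
  phi_22 = [rho(2) - phi_11 rho(1)] / [1 - phi_11 rho(1)] = [0.6128 - (0.5926)(0.5926)] / [1 - (0.5926)(0.5926)]
         = 0.26162524 / 0.64882524 = 0.403229.
  Update: phi_21 = phi_11 - phi_22 phi_11 = 0.5926 - (0.403229)(0.5926) = 0.353646.
Step k = 3:
  phi_33 = [rho(3) - phi_21 rho(2) - phi_22 rho(1)] / [1 - phi_21 rho(1) - phi_22 rho(2)]
    numerator   = 0.4269 - (0.353646)(0.6128) - (0.403229)(0.5926) = -0.02876811
    denominator = 1 - (0.353646)(0.5926) - (0.403229)(0.6128) = 0.54333032
  phi_33 = -0.02876811 / 0.54333032 = -0.0529.
Therefore phi_{33} = -0.0529.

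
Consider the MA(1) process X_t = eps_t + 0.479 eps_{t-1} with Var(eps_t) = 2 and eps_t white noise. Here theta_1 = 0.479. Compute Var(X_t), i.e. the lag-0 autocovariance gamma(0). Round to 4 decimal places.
\gamma(0) = 2.4589

For an MA(q) process X_t = eps_t + sum_i theta_i eps_{t-i} with
Var(eps_t) = sigma^2, the variance is
  gamma(0) = sigma^2 * (1 + sum_i theta_i^2).
  sum_i theta_i^2 = (0.479)^2 = 0.229441.
  gamma(0) = 2 * (1 + 0.229441) = 2 * 1.229441 = 2.458882, which rounds to 2.4589.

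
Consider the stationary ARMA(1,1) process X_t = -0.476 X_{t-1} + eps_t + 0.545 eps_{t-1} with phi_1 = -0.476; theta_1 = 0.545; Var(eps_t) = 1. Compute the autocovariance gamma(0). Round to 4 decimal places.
\gamma(0) = 1.0062

Multiply the model equation by X_{t-k} and take expectations. With theta_0 = psi_0 = 1 and psi_j the MA(infinity) weights, this gives
  gamma(k) - sum_i phi_i gamma(k-i) = c_k,
  c_k = sigma^2 * sum_{j=k..q} theta_j psi_{j-k}   (c_k = 0 for k > q),
using gamma(-m) = gamma(m).
psi-weights needed (psi_j = theta_j + sum_i phi_i psi_{j-i}):
  psi_1 = theta_1 + phi_1 = 0.545 + (-0.476) = 0.069
Right-hand sides:
  c_0 = sigma^2 (1 + theta_1 psi_1) = 1 * (1 + (0.545)(0.069)) = 1 * 1.037605 = 1.037605
  c_1 = sigma^2 theta_1 = 1 * (0.545) = 0.545
  c_2 = 0
Equations for k = 0 and k = 1 (AR order 1):
  gamma(0) = phi_1 gamma(1) + c_0
  gamma(1) = phi_1 gamma(0) + c_1
Substituting the second into the first: gamma(0) (1 - phi_1^2) = c_0 + phi_1 c_1, so
  gamma(0) = (c_0 + phi_1 c_1) / (1 - phi_1^2) = (1.037605 + (-0.476)(0.545)) / (1 - (-0.476)^2) = 0.778185 / 0.773424 = 1.006156.
Therefore gamma(0) = 1.0062 (to 4 decimal places).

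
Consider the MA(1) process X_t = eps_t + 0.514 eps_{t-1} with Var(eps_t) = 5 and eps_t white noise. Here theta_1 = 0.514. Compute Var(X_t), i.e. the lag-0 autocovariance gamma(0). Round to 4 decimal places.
\gamma(0) = 6.3210

For an MA(q) process X_t = eps_t + sum_i theta_i eps_{t-i} with
Var(eps_t) = sigma^2, the variance is
  gamma(0) = sigma^2 * (1 + sum_i theta_i^2).
  sum_i theta_i^2 = (0.514)^2 = 0.264196.
  gamma(0) = 5 * (1 + 0.264196) = 5 * 1.264196 = 6.32098, which rounds to 6.3210.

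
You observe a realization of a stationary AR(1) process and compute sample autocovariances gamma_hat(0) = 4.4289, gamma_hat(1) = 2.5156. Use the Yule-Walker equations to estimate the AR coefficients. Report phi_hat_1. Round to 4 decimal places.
\hat\phi_{1} = 0.5680

The Yule-Walker equations for an AR(p) process read, in matrix form,
  Gamma_p phi = r_p,   with   (Gamma_p)_{ij} = gamma(|i - j|),
                       (r_p)_i = gamma(i),   i,j = 1..p.
Substitute the sample gammas (Toeplitz matrix and right-hand side of size 1):
  Gamma_p = [[4.4289]]
  r_p     = [2.5156]
With p = 1 this is the single equation gamma(0) phi_1 = gamma(1):
  phi_hat_1 = gamma(1) / gamma(0) = 2.5156 / 4.4289 = 0.5680.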